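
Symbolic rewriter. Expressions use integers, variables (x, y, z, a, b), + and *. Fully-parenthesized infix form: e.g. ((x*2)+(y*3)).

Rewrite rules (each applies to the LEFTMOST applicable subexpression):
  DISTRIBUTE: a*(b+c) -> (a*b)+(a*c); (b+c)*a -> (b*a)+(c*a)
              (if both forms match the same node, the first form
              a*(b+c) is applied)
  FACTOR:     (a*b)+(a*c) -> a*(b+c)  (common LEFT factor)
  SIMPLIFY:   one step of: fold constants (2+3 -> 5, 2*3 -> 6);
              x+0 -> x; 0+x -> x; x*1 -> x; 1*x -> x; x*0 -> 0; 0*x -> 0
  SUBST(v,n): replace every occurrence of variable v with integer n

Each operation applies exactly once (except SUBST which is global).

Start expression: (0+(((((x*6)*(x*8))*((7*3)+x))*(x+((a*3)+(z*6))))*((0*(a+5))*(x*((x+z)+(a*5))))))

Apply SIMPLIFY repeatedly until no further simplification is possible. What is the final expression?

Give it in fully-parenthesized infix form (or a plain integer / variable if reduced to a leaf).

Start: (0+(((((x*6)*(x*8))*((7*3)+x))*(x+((a*3)+(z*6))))*((0*(a+5))*(x*((x+z)+(a*5))))))
Step 1: at root: (0+(((((x*6)*(x*8))*((7*3)+x))*(x+((a*3)+(z*6))))*((0*(a+5))*(x*((x+z)+(a*5)))))) -> (((((x*6)*(x*8))*((7*3)+x))*(x+((a*3)+(z*6))))*((0*(a+5))*(x*((x+z)+(a*5))))); overall: (0+(((((x*6)*(x*8))*((7*3)+x))*(x+((a*3)+(z*6))))*((0*(a+5))*(x*((x+z)+(a*5)))))) -> (((((x*6)*(x*8))*((7*3)+x))*(x+((a*3)+(z*6))))*((0*(a+5))*(x*((x+z)+(a*5)))))
Step 2: at LLRL: (7*3) -> 21; overall: (((((x*6)*(x*8))*((7*3)+x))*(x+((a*3)+(z*6))))*((0*(a+5))*(x*((x+z)+(a*5))))) -> (((((x*6)*(x*8))*(21+x))*(x+((a*3)+(z*6))))*((0*(a+5))*(x*((x+z)+(a*5)))))
Step 3: at RL: (0*(a+5)) -> 0; overall: (((((x*6)*(x*8))*(21+x))*(x+((a*3)+(z*6))))*((0*(a+5))*(x*((x+z)+(a*5))))) -> (((((x*6)*(x*8))*(21+x))*(x+((a*3)+(z*6))))*(0*(x*((x+z)+(a*5)))))
Step 4: at R: (0*(x*((x+z)+(a*5)))) -> 0; overall: (((((x*6)*(x*8))*(21+x))*(x+((a*3)+(z*6))))*(0*(x*((x+z)+(a*5))))) -> (((((x*6)*(x*8))*(21+x))*(x+((a*3)+(z*6))))*0)
Step 5: at root: (((((x*6)*(x*8))*(21+x))*(x+((a*3)+(z*6))))*0) -> 0; overall: (((((x*6)*(x*8))*(21+x))*(x+((a*3)+(z*6))))*0) -> 0
Fixed point: 0

Answer: 0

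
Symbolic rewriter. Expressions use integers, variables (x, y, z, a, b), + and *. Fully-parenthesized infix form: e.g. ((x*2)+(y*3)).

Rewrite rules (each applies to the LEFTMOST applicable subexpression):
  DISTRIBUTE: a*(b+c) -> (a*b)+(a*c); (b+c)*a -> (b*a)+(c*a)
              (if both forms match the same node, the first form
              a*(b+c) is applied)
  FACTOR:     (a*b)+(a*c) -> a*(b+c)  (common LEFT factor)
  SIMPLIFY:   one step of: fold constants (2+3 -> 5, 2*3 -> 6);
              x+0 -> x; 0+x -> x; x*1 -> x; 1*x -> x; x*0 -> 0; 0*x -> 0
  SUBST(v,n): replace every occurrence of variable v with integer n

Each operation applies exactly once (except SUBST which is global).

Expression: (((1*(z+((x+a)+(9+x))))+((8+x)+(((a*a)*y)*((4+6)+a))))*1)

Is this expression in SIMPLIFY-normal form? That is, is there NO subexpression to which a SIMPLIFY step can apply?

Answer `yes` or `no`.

Answer: no

Derivation:
Expression: (((1*(z+((x+a)+(9+x))))+((8+x)+(((a*a)*y)*((4+6)+a))))*1)
Scanning for simplifiable subexpressions (pre-order)...
  at root: (((1*(z+((x+a)+(9+x))))+((8+x)+(((a*a)*y)*((4+6)+a))))*1) (SIMPLIFIABLE)
  at L: ((1*(z+((x+a)+(9+x))))+((8+x)+(((a*a)*y)*((4+6)+a)))) (not simplifiable)
  at LL: (1*(z+((x+a)+(9+x)))) (SIMPLIFIABLE)
  at LLR: (z+((x+a)+(9+x))) (not simplifiable)
  at LLRR: ((x+a)+(9+x)) (not simplifiable)
  at LLRRL: (x+a) (not simplifiable)
  at LLRRR: (9+x) (not simplifiable)
  at LR: ((8+x)+(((a*a)*y)*((4+6)+a))) (not simplifiable)
  at LRL: (8+x) (not simplifiable)
  at LRR: (((a*a)*y)*((4+6)+a)) (not simplifiable)
  at LRRL: ((a*a)*y) (not simplifiable)
  at LRRLL: (a*a) (not simplifiable)
  at LRRR: ((4+6)+a) (not simplifiable)
  at LRRRL: (4+6) (SIMPLIFIABLE)
Found simplifiable subexpr at path root: (((1*(z+((x+a)+(9+x))))+((8+x)+(((a*a)*y)*((4+6)+a))))*1)
One SIMPLIFY step would give: ((1*(z+((x+a)+(9+x))))+((8+x)+(((a*a)*y)*((4+6)+a))))
-> NOT in normal form.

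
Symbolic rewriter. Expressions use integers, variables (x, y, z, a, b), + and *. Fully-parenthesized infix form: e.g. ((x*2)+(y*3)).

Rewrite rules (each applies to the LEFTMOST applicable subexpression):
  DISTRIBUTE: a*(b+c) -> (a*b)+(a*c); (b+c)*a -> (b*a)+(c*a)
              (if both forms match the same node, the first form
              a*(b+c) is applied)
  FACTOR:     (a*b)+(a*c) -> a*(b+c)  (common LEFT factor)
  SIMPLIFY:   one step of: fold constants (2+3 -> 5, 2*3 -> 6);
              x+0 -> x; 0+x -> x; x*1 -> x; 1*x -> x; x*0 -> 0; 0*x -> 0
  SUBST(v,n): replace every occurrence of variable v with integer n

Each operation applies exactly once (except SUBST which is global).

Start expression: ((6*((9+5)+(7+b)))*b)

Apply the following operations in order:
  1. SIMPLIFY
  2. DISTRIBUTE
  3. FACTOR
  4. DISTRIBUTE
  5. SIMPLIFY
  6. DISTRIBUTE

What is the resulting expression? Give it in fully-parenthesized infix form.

Start: ((6*((9+5)+(7+b)))*b)
Apply SIMPLIFY at LRL (target: (9+5)): ((6*((9+5)+(7+b)))*b) -> ((6*(14+(7+b)))*b)
Apply DISTRIBUTE at L (target: (6*(14+(7+b)))): ((6*(14+(7+b)))*b) -> (((6*14)+(6*(7+b)))*b)
Apply FACTOR at L (target: ((6*14)+(6*(7+b)))): (((6*14)+(6*(7+b)))*b) -> ((6*(14+(7+b)))*b)
Apply DISTRIBUTE at L (target: (6*(14+(7+b)))): ((6*(14+(7+b)))*b) -> (((6*14)+(6*(7+b)))*b)
Apply SIMPLIFY at LL (target: (6*14)): (((6*14)+(6*(7+b)))*b) -> ((84+(6*(7+b)))*b)
Apply DISTRIBUTE at root (target: ((84+(6*(7+b)))*b)): ((84+(6*(7+b)))*b) -> ((84*b)+((6*(7+b))*b))

Answer: ((84*b)+((6*(7+b))*b))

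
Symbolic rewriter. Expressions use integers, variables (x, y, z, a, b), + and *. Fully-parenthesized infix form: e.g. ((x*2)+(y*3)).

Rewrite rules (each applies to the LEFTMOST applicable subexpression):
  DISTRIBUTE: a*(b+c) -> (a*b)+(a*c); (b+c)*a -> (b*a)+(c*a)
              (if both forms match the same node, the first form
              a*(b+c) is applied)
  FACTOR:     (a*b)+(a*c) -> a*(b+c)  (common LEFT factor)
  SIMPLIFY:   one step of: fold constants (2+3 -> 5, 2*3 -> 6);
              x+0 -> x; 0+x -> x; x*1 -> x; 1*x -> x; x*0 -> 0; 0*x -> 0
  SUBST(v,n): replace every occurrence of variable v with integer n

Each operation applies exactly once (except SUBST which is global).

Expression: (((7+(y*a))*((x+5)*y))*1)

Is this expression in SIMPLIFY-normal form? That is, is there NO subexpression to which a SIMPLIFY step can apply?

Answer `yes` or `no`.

Expression: (((7+(y*a))*((x+5)*y))*1)
Scanning for simplifiable subexpressions (pre-order)...
  at root: (((7+(y*a))*((x+5)*y))*1) (SIMPLIFIABLE)
  at L: ((7+(y*a))*((x+5)*y)) (not simplifiable)
  at LL: (7+(y*a)) (not simplifiable)
  at LLR: (y*a) (not simplifiable)
  at LR: ((x+5)*y) (not simplifiable)
  at LRL: (x+5) (not simplifiable)
Found simplifiable subexpr at path root: (((7+(y*a))*((x+5)*y))*1)
One SIMPLIFY step would give: ((7+(y*a))*((x+5)*y))
-> NOT in normal form.

Answer: no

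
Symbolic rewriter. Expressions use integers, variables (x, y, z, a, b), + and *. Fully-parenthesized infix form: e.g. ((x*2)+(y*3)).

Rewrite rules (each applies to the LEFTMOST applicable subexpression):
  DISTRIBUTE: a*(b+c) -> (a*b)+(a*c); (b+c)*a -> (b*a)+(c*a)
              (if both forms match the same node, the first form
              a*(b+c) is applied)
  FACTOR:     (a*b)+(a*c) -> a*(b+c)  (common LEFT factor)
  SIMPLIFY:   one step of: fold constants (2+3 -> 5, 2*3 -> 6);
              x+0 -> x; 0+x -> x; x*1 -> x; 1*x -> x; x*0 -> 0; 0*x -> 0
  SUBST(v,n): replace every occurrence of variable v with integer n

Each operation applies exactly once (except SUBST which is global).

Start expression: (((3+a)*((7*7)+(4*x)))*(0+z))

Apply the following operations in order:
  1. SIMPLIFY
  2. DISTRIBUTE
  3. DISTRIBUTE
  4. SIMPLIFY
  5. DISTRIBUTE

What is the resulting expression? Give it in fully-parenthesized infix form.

Answer: (0+((((3+a)*49)+((3+a)*(4*x)))*z))

Derivation:
Start: (((3+a)*((7*7)+(4*x)))*(0+z))
Apply SIMPLIFY at LRL (target: (7*7)): (((3+a)*((7*7)+(4*x)))*(0+z)) -> (((3+a)*(49+(4*x)))*(0+z))
Apply DISTRIBUTE at root (target: (((3+a)*(49+(4*x)))*(0+z))): (((3+a)*(49+(4*x)))*(0+z)) -> ((((3+a)*(49+(4*x)))*0)+(((3+a)*(49+(4*x)))*z))
Apply DISTRIBUTE at LL (target: ((3+a)*(49+(4*x)))): ((((3+a)*(49+(4*x)))*0)+(((3+a)*(49+(4*x)))*z)) -> (((((3+a)*49)+((3+a)*(4*x)))*0)+(((3+a)*(49+(4*x)))*z))
Apply SIMPLIFY at L (target: ((((3+a)*49)+((3+a)*(4*x)))*0)): (((((3+a)*49)+((3+a)*(4*x)))*0)+(((3+a)*(49+(4*x)))*z)) -> (0+(((3+a)*(49+(4*x)))*z))
Apply DISTRIBUTE at RL (target: ((3+a)*(49+(4*x)))): (0+(((3+a)*(49+(4*x)))*z)) -> (0+((((3+a)*49)+((3+a)*(4*x)))*z))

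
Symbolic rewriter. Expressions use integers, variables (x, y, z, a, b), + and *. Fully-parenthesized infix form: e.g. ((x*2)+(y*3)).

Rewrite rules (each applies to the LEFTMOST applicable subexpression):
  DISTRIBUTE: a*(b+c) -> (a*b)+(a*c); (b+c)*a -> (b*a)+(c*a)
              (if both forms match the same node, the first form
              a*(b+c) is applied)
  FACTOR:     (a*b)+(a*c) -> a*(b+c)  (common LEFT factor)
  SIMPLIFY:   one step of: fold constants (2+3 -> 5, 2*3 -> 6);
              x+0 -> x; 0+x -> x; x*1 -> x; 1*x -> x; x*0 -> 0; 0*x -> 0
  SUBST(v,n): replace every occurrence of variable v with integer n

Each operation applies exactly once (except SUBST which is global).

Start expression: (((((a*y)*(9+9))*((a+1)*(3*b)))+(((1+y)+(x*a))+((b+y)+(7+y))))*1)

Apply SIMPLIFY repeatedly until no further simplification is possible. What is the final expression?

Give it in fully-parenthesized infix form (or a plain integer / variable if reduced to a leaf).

Start: (((((a*y)*(9+9))*((a+1)*(3*b)))+(((1+y)+(x*a))+((b+y)+(7+y))))*1)
Step 1: at root: (((((a*y)*(9+9))*((a+1)*(3*b)))+(((1+y)+(x*a))+((b+y)+(7+y))))*1) -> ((((a*y)*(9+9))*((a+1)*(3*b)))+(((1+y)+(x*a))+((b+y)+(7+y)))); overall: (((((a*y)*(9+9))*((a+1)*(3*b)))+(((1+y)+(x*a))+((b+y)+(7+y))))*1) -> ((((a*y)*(9+9))*((a+1)*(3*b)))+(((1+y)+(x*a))+((b+y)+(7+y))))
Step 2: at LLR: (9+9) -> 18; overall: ((((a*y)*(9+9))*((a+1)*(3*b)))+(((1+y)+(x*a))+((b+y)+(7+y)))) -> ((((a*y)*18)*((a+1)*(3*b)))+(((1+y)+(x*a))+((b+y)+(7+y))))
Fixed point: ((((a*y)*18)*((a+1)*(3*b)))+(((1+y)+(x*a))+((b+y)+(7+y))))

Answer: ((((a*y)*18)*((a+1)*(3*b)))+(((1+y)+(x*a))+((b+y)+(7+y))))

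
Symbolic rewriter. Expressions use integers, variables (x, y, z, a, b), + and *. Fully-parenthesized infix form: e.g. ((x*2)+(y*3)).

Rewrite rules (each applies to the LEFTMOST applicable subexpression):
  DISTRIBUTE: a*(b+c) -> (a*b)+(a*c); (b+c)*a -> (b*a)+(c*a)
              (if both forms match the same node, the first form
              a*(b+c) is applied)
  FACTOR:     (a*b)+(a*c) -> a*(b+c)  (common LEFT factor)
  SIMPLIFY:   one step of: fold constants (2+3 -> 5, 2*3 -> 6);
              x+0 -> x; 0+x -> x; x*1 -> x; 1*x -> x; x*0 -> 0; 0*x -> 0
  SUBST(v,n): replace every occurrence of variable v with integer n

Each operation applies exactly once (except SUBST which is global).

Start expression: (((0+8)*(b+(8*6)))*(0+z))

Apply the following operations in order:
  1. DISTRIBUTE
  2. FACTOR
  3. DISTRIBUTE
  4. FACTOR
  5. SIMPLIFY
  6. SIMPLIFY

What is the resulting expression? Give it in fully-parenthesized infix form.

Start: (((0+8)*(b+(8*6)))*(0+z))
Apply DISTRIBUTE at root (target: (((0+8)*(b+(8*6)))*(0+z))): (((0+8)*(b+(8*6)))*(0+z)) -> ((((0+8)*(b+(8*6)))*0)+(((0+8)*(b+(8*6)))*z))
Apply FACTOR at root (target: ((((0+8)*(b+(8*6)))*0)+(((0+8)*(b+(8*6)))*z))): ((((0+8)*(b+(8*6)))*0)+(((0+8)*(b+(8*6)))*z)) -> (((0+8)*(b+(8*6)))*(0+z))
Apply DISTRIBUTE at root (target: (((0+8)*(b+(8*6)))*(0+z))): (((0+8)*(b+(8*6)))*(0+z)) -> ((((0+8)*(b+(8*6)))*0)+(((0+8)*(b+(8*6)))*z))
Apply FACTOR at root (target: ((((0+8)*(b+(8*6)))*0)+(((0+8)*(b+(8*6)))*z))): ((((0+8)*(b+(8*6)))*0)+(((0+8)*(b+(8*6)))*z)) -> (((0+8)*(b+(8*6)))*(0+z))
Apply SIMPLIFY at LL (target: (0+8)): (((0+8)*(b+(8*6)))*(0+z)) -> ((8*(b+(8*6)))*(0+z))
Apply SIMPLIFY at LRR (target: (8*6)): ((8*(b+(8*6)))*(0+z)) -> ((8*(b+48))*(0+z))

Answer: ((8*(b+48))*(0+z))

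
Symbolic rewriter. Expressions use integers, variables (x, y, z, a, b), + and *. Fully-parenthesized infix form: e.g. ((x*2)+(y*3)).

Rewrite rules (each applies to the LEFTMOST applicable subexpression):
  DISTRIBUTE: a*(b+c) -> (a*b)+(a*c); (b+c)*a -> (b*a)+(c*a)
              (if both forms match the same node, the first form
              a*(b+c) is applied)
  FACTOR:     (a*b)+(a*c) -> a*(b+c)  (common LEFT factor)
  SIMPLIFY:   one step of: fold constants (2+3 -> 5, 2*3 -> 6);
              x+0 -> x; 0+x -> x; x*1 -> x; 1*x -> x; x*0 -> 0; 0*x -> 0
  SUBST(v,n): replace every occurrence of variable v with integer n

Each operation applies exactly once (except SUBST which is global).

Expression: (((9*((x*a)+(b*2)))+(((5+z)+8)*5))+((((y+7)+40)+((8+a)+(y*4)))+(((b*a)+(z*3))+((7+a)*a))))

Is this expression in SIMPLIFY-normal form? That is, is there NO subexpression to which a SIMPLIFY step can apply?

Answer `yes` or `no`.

Answer: yes

Derivation:
Expression: (((9*((x*a)+(b*2)))+(((5+z)+8)*5))+((((y+7)+40)+((8+a)+(y*4)))+(((b*a)+(z*3))+((7+a)*a))))
Scanning for simplifiable subexpressions (pre-order)...
  at root: (((9*((x*a)+(b*2)))+(((5+z)+8)*5))+((((y+7)+40)+((8+a)+(y*4)))+(((b*a)+(z*3))+((7+a)*a)))) (not simplifiable)
  at L: ((9*((x*a)+(b*2)))+(((5+z)+8)*5)) (not simplifiable)
  at LL: (9*((x*a)+(b*2))) (not simplifiable)
  at LLR: ((x*a)+(b*2)) (not simplifiable)
  at LLRL: (x*a) (not simplifiable)
  at LLRR: (b*2) (not simplifiable)
  at LR: (((5+z)+8)*5) (not simplifiable)
  at LRL: ((5+z)+8) (not simplifiable)
  at LRLL: (5+z) (not simplifiable)
  at R: ((((y+7)+40)+((8+a)+(y*4)))+(((b*a)+(z*3))+((7+a)*a))) (not simplifiable)
  at RL: (((y+7)+40)+((8+a)+(y*4))) (not simplifiable)
  at RLL: ((y+7)+40) (not simplifiable)
  at RLLL: (y+7) (not simplifiable)
  at RLR: ((8+a)+(y*4)) (not simplifiable)
  at RLRL: (8+a) (not simplifiable)
  at RLRR: (y*4) (not simplifiable)
  at RR: (((b*a)+(z*3))+((7+a)*a)) (not simplifiable)
  at RRL: ((b*a)+(z*3)) (not simplifiable)
  at RRLL: (b*a) (not simplifiable)
  at RRLR: (z*3) (not simplifiable)
  at RRR: ((7+a)*a) (not simplifiable)
  at RRRL: (7+a) (not simplifiable)
Result: no simplifiable subexpression found -> normal form.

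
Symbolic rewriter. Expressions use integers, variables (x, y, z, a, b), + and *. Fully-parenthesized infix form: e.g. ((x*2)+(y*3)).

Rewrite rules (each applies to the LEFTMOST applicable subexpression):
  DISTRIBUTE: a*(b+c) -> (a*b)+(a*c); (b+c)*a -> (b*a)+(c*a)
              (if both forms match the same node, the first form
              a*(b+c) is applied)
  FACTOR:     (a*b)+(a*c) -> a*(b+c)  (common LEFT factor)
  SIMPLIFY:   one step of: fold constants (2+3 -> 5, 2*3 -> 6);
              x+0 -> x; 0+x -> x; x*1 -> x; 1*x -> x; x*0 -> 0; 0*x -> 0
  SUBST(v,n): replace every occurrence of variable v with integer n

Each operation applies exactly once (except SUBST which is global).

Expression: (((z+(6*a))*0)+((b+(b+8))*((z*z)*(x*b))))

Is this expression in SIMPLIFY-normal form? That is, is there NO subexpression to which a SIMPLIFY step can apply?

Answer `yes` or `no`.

Expression: (((z+(6*a))*0)+((b+(b+8))*((z*z)*(x*b))))
Scanning for simplifiable subexpressions (pre-order)...
  at root: (((z+(6*a))*0)+((b+(b+8))*((z*z)*(x*b)))) (not simplifiable)
  at L: ((z+(6*a))*0) (SIMPLIFIABLE)
  at LL: (z+(6*a)) (not simplifiable)
  at LLR: (6*a) (not simplifiable)
  at R: ((b+(b+8))*((z*z)*(x*b))) (not simplifiable)
  at RL: (b+(b+8)) (not simplifiable)
  at RLR: (b+8) (not simplifiable)
  at RR: ((z*z)*(x*b)) (not simplifiable)
  at RRL: (z*z) (not simplifiable)
  at RRR: (x*b) (not simplifiable)
Found simplifiable subexpr at path L: ((z+(6*a))*0)
One SIMPLIFY step would give: (0+((b+(b+8))*((z*z)*(x*b))))
-> NOT in normal form.

Answer: no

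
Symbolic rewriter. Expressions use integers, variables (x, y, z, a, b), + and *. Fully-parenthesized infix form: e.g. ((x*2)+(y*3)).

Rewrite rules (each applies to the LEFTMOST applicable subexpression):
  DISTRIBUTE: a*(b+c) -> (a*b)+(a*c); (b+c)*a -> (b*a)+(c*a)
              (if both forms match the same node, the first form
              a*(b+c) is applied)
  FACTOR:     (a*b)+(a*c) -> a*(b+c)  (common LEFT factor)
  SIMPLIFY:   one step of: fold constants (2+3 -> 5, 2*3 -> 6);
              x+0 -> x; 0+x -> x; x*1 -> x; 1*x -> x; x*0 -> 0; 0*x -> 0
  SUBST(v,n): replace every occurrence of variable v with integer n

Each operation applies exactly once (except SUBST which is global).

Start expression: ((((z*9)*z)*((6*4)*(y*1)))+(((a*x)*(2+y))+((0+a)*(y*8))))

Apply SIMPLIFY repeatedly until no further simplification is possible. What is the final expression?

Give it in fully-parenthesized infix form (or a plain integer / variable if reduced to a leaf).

Start: ((((z*9)*z)*((6*4)*(y*1)))+(((a*x)*(2+y))+((0+a)*(y*8))))
Step 1: at LRL: (6*4) -> 24; overall: ((((z*9)*z)*((6*4)*(y*1)))+(((a*x)*(2+y))+((0+a)*(y*8)))) -> ((((z*9)*z)*(24*(y*1)))+(((a*x)*(2+y))+((0+a)*(y*8))))
Step 2: at LRR: (y*1) -> y; overall: ((((z*9)*z)*(24*(y*1)))+(((a*x)*(2+y))+((0+a)*(y*8)))) -> ((((z*9)*z)*(24*y))+(((a*x)*(2+y))+((0+a)*(y*8))))
Step 3: at RRL: (0+a) -> a; overall: ((((z*9)*z)*(24*y))+(((a*x)*(2+y))+((0+a)*(y*8)))) -> ((((z*9)*z)*(24*y))+(((a*x)*(2+y))+(a*(y*8))))
Fixed point: ((((z*9)*z)*(24*y))+(((a*x)*(2+y))+(a*(y*8))))

Answer: ((((z*9)*z)*(24*y))+(((a*x)*(2+y))+(a*(y*8))))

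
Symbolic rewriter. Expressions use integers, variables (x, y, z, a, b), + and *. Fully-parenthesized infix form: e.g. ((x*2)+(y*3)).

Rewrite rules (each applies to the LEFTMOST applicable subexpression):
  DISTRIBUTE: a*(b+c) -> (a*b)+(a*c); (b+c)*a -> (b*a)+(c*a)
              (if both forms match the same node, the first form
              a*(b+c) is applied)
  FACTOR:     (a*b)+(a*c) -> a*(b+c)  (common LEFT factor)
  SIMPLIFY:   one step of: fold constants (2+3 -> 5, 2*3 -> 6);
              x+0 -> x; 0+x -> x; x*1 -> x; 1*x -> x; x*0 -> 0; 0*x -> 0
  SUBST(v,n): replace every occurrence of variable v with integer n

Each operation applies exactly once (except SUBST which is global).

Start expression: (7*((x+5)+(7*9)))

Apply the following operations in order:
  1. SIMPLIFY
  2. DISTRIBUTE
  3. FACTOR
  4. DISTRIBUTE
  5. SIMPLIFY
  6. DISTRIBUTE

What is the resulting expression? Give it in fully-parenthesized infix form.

Start: (7*((x+5)+(7*9)))
Apply SIMPLIFY at RR (target: (7*9)): (7*((x+5)+(7*9))) -> (7*((x+5)+63))
Apply DISTRIBUTE at root (target: (7*((x+5)+63))): (7*((x+5)+63)) -> ((7*(x+5))+(7*63))
Apply FACTOR at root (target: ((7*(x+5))+(7*63))): ((7*(x+5))+(7*63)) -> (7*((x+5)+63))
Apply DISTRIBUTE at root (target: (7*((x+5)+63))): (7*((x+5)+63)) -> ((7*(x+5))+(7*63))
Apply SIMPLIFY at R (target: (7*63)): ((7*(x+5))+(7*63)) -> ((7*(x+5))+441)
Apply DISTRIBUTE at L (target: (7*(x+5))): ((7*(x+5))+441) -> (((7*x)+(7*5))+441)

Answer: (((7*x)+(7*5))+441)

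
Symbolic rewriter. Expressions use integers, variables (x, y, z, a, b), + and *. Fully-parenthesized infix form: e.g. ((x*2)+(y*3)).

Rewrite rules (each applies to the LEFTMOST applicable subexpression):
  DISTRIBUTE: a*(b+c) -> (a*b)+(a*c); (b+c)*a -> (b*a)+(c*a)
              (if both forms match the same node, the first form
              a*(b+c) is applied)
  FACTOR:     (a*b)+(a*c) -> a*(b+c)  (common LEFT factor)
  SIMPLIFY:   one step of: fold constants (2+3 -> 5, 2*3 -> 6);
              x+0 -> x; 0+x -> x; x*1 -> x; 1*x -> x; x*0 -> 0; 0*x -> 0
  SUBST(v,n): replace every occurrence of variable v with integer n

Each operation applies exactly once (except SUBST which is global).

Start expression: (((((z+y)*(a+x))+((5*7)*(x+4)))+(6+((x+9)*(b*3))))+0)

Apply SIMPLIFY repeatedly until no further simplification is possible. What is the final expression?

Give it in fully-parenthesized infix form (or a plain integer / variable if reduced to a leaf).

Answer: ((((z+y)*(a+x))+(35*(x+4)))+(6+((x+9)*(b*3))))

Derivation:
Start: (((((z+y)*(a+x))+((5*7)*(x+4)))+(6+((x+9)*(b*3))))+0)
Step 1: at root: (((((z+y)*(a+x))+((5*7)*(x+4)))+(6+((x+9)*(b*3))))+0) -> ((((z+y)*(a+x))+((5*7)*(x+4)))+(6+((x+9)*(b*3)))); overall: (((((z+y)*(a+x))+((5*7)*(x+4)))+(6+((x+9)*(b*3))))+0) -> ((((z+y)*(a+x))+((5*7)*(x+4)))+(6+((x+9)*(b*3))))
Step 2: at LRL: (5*7) -> 35; overall: ((((z+y)*(a+x))+((5*7)*(x+4)))+(6+((x+9)*(b*3)))) -> ((((z+y)*(a+x))+(35*(x+4)))+(6+((x+9)*(b*3))))
Fixed point: ((((z+y)*(a+x))+(35*(x+4)))+(6+((x+9)*(b*3))))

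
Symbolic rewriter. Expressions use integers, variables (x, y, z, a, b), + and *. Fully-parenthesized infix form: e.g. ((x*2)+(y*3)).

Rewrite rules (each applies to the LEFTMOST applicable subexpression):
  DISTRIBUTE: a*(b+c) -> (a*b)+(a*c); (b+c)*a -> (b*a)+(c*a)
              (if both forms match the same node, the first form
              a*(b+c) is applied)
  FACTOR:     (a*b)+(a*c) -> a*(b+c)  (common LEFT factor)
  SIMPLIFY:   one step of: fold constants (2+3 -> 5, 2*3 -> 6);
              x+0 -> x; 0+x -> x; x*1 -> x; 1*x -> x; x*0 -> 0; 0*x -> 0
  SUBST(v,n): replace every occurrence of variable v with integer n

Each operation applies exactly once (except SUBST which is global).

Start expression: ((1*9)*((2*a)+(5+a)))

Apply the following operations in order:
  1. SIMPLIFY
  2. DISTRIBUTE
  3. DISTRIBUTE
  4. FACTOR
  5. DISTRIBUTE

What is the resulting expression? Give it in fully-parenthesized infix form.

Answer: ((9*(2*a))+((9*5)+(9*a)))

Derivation:
Start: ((1*9)*((2*a)+(5+a)))
Apply SIMPLIFY at L (target: (1*9)): ((1*9)*((2*a)+(5+a))) -> (9*((2*a)+(5+a)))
Apply DISTRIBUTE at root (target: (9*((2*a)+(5+a)))): (9*((2*a)+(5+a))) -> ((9*(2*a))+(9*(5+a)))
Apply DISTRIBUTE at R (target: (9*(5+a))): ((9*(2*a))+(9*(5+a))) -> ((9*(2*a))+((9*5)+(9*a)))
Apply FACTOR at R (target: ((9*5)+(9*a))): ((9*(2*a))+((9*5)+(9*a))) -> ((9*(2*a))+(9*(5+a)))
Apply DISTRIBUTE at R (target: (9*(5+a))): ((9*(2*a))+(9*(5+a))) -> ((9*(2*a))+((9*5)+(9*a)))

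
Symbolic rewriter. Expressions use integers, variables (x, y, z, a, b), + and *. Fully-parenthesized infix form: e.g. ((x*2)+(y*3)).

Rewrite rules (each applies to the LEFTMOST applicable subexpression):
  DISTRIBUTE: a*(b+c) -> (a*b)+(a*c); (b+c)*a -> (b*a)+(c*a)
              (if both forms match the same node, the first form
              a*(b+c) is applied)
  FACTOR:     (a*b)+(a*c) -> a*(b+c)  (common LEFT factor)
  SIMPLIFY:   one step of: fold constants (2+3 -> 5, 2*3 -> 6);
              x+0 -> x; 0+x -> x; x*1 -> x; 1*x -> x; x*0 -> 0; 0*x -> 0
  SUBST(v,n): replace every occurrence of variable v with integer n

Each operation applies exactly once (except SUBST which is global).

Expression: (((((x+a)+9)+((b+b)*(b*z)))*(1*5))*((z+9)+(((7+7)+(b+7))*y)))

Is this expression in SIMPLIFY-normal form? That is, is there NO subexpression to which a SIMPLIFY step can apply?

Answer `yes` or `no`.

Answer: no

Derivation:
Expression: (((((x+a)+9)+((b+b)*(b*z)))*(1*5))*((z+9)+(((7+7)+(b+7))*y)))
Scanning for simplifiable subexpressions (pre-order)...
  at root: (((((x+a)+9)+((b+b)*(b*z)))*(1*5))*((z+9)+(((7+7)+(b+7))*y))) (not simplifiable)
  at L: ((((x+a)+9)+((b+b)*(b*z)))*(1*5)) (not simplifiable)
  at LL: (((x+a)+9)+((b+b)*(b*z))) (not simplifiable)
  at LLL: ((x+a)+9) (not simplifiable)
  at LLLL: (x+a) (not simplifiable)
  at LLR: ((b+b)*(b*z)) (not simplifiable)
  at LLRL: (b+b) (not simplifiable)
  at LLRR: (b*z) (not simplifiable)
  at LR: (1*5) (SIMPLIFIABLE)
  at R: ((z+9)+(((7+7)+(b+7))*y)) (not simplifiable)
  at RL: (z+9) (not simplifiable)
  at RR: (((7+7)+(b+7))*y) (not simplifiable)
  at RRL: ((7+7)+(b+7)) (not simplifiable)
  at RRLL: (7+7) (SIMPLIFIABLE)
  at RRLR: (b+7) (not simplifiable)
Found simplifiable subexpr at path LR: (1*5)
One SIMPLIFY step would give: (((((x+a)+9)+((b+b)*(b*z)))*5)*((z+9)+(((7+7)+(b+7))*y)))
-> NOT in normal form.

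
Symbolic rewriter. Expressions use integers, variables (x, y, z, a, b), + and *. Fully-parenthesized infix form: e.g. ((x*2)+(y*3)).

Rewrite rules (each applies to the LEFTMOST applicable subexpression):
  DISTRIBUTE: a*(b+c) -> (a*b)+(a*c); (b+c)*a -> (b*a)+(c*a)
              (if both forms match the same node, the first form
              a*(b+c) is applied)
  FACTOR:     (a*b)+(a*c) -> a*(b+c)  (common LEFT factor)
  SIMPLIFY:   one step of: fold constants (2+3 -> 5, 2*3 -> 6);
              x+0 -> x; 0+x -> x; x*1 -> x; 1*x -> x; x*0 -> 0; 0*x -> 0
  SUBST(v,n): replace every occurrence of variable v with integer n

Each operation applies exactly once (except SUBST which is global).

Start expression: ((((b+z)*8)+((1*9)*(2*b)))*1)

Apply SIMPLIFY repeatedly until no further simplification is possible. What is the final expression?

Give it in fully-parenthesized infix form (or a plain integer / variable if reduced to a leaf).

Start: ((((b+z)*8)+((1*9)*(2*b)))*1)
Step 1: at root: ((((b+z)*8)+((1*9)*(2*b)))*1) -> (((b+z)*8)+((1*9)*(2*b))); overall: ((((b+z)*8)+((1*9)*(2*b)))*1) -> (((b+z)*8)+((1*9)*(2*b)))
Step 2: at RL: (1*9) -> 9; overall: (((b+z)*8)+((1*9)*(2*b))) -> (((b+z)*8)+(9*(2*b)))
Fixed point: (((b+z)*8)+(9*(2*b)))

Answer: (((b+z)*8)+(9*(2*b)))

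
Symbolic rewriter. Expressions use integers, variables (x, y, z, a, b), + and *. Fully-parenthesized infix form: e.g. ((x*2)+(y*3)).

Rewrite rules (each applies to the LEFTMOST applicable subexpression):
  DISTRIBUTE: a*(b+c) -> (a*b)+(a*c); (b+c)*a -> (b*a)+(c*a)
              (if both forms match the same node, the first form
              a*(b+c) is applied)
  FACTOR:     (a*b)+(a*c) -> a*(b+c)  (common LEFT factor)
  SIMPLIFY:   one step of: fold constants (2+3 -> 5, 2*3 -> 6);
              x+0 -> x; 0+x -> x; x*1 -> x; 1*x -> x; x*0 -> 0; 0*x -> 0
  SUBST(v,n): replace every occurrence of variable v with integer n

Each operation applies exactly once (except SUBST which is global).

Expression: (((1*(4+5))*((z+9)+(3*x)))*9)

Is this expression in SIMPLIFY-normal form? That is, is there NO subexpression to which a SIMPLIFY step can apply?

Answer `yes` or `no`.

Answer: no

Derivation:
Expression: (((1*(4+5))*((z+9)+(3*x)))*9)
Scanning for simplifiable subexpressions (pre-order)...
  at root: (((1*(4+5))*((z+9)+(3*x)))*9) (not simplifiable)
  at L: ((1*(4+5))*((z+9)+(3*x))) (not simplifiable)
  at LL: (1*(4+5)) (SIMPLIFIABLE)
  at LLR: (4+5) (SIMPLIFIABLE)
  at LR: ((z+9)+(3*x)) (not simplifiable)
  at LRL: (z+9) (not simplifiable)
  at LRR: (3*x) (not simplifiable)
Found simplifiable subexpr at path LL: (1*(4+5))
One SIMPLIFY step would give: (((4+5)*((z+9)+(3*x)))*9)
-> NOT in normal form.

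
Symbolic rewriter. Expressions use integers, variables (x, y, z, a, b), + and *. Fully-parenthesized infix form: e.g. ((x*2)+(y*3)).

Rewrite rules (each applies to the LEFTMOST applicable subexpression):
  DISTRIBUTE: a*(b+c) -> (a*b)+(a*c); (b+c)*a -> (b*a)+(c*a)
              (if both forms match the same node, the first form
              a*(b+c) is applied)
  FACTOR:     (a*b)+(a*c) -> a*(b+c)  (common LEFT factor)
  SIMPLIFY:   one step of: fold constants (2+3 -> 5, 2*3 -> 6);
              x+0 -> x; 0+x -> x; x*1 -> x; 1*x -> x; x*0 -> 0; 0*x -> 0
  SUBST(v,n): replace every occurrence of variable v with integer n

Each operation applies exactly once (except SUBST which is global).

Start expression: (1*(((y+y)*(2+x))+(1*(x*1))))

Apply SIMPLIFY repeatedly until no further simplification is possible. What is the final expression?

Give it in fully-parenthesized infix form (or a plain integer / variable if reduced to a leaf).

Start: (1*(((y+y)*(2+x))+(1*(x*1))))
Step 1: at root: (1*(((y+y)*(2+x))+(1*(x*1)))) -> (((y+y)*(2+x))+(1*(x*1))); overall: (1*(((y+y)*(2+x))+(1*(x*1)))) -> (((y+y)*(2+x))+(1*(x*1)))
Step 2: at R: (1*(x*1)) -> (x*1); overall: (((y+y)*(2+x))+(1*(x*1))) -> (((y+y)*(2+x))+(x*1))
Step 3: at R: (x*1) -> x; overall: (((y+y)*(2+x))+(x*1)) -> (((y+y)*(2+x))+x)
Fixed point: (((y+y)*(2+x))+x)

Answer: (((y+y)*(2+x))+x)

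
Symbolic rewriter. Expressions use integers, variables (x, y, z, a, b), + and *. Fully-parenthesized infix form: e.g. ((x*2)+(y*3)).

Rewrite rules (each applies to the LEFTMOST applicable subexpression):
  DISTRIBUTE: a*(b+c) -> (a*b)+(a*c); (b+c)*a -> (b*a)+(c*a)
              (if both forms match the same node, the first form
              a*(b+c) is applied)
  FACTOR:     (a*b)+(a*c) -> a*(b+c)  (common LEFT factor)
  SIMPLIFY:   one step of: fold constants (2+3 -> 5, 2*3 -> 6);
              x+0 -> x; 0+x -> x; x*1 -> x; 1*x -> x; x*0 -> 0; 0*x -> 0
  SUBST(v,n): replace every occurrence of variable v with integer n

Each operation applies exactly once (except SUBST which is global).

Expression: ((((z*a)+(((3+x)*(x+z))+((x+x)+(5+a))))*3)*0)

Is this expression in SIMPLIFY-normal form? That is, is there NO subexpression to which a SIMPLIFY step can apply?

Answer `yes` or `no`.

Expression: ((((z*a)+(((3+x)*(x+z))+((x+x)+(5+a))))*3)*0)
Scanning for simplifiable subexpressions (pre-order)...
  at root: ((((z*a)+(((3+x)*(x+z))+((x+x)+(5+a))))*3)*0) (SIMPLIFIABLE)
  at L: (((z*a)+(((3+x)*(x+z))+((x+x)+(5+a))))*3) (not simplifiable)
  at LL: ((z*a)+(((3+x)*(x+z))+((x+x)+(5+a)))) (not simplifiable)
  at LLL: (z*a) (not simplifiable)
  at LLR: (((3+x)*(x+z))+((x+x)+(5+a))) (not simplifiable)
  at LLRL: ((3+x)*(x+z)) (not simplifiable)
  at LLRLL: (3+x) (not simplifiable)
  at LLRLR: (x+z) (not simplifiable)
  at LLRR: ((x+x)+(5+a)) (not simplifiable)
  at LLRRL: (x+x) (not simplifiable)
  at LLRRR: (5+a) (not simplifiable)
Found simplifiable subexpr at path root: ((((z*a)+(((3+x)*(x+z))+((x+x)+(5+a))))*3)*0)
One SIMPLIFY step would give: 0
-> NOT in normal form.

Answer: no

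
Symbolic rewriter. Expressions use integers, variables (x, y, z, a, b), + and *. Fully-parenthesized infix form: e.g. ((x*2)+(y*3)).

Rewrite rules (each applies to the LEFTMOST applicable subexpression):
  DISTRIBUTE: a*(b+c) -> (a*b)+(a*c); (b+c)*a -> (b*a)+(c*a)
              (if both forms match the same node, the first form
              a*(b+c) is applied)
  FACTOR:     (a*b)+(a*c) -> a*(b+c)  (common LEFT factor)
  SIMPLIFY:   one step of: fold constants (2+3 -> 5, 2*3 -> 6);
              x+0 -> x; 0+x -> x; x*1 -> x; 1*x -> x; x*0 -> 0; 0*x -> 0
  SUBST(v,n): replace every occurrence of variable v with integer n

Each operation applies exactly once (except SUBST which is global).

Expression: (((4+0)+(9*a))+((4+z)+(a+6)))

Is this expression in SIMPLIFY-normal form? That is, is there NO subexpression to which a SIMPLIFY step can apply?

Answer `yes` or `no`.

Answer: no

Derivation:
Expression: (((4+0)+(9*a))+((4+z)+(a+6)))
Scanning for simplifiable subexpressions (pre-order)...
  at root: (((4+0)+(9*a))+((4+z)+(a+6))) (not simplifiable)
  at L: ((4+0)+(9*a)) (not simplifiable)
  at LL: (4+0) (SIMPLIFIABLE)
  at LR: (9*a) (not simplifiable)
  at R: ((4+z)+(a+6)) (not simplifiable)
  at RL: (4+z) (not simplifiable)
  at RR: (a+6) (not simplifiable)
Found simplifiable subexpr at path LL: (4+0)
One SIMPLIFY step would give: ((4+(9*a))+((4+z)+(a+6)))
-> NOT in normal form.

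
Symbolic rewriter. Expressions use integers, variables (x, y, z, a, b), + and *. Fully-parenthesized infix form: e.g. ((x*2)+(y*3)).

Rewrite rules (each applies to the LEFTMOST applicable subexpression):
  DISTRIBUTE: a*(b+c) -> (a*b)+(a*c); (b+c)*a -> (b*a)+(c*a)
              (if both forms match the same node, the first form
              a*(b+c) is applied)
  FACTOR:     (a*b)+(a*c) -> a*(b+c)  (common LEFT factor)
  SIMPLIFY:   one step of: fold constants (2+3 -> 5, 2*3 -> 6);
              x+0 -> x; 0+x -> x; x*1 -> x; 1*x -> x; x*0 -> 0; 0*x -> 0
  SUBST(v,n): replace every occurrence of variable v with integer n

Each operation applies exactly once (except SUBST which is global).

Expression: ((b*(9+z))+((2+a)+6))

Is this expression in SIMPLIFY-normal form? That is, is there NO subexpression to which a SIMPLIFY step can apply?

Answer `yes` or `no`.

Expression: ((b*(9+z))+((2+a)+6))
Scanning for simplifiable subexpressions (pre-order)...
  at root: ((b*(9+z))+((2+a)+6)) (not simplifiable)
  at L: (b*(9+z)) (not simplifiable)
  at LR: (9+z) (not simplifiable)
  at R: ((2+a)+6) (not simplifiable)
  at RL: (2+a) (not simplifiable)
Result: no simplifiable subexpression found -> normal form.

Answer: yes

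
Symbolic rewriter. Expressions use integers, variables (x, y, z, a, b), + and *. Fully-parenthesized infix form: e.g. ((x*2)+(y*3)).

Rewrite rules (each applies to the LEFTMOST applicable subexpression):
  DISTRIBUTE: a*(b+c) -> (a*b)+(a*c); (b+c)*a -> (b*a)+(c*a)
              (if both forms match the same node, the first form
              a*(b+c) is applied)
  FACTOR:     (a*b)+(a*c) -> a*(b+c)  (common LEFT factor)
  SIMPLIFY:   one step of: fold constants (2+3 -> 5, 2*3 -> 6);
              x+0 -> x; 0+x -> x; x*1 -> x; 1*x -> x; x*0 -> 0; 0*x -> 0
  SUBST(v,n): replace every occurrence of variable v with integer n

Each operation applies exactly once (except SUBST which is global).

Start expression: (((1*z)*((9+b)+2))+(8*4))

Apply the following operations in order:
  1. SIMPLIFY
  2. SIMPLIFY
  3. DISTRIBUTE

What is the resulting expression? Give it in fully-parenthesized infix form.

Start: (((1*z)*((9+b)+2))+(8*4))
Apply SIMPLIFY at LL (target: (1*z)): (((1*z)*((9+b)+2))+(8*4)) -> ((z*((9+b)+2))+(8*4))
Apply SIMPLIFY at R (target: (8*4)): ((z*((9+b)+2))+(8*4)) -> ((z*((9+b)+2))+32)
Apply DISTRIBUTE at L (target: (z*((9+b)+2))): ((z*((9+b)+2))+32) -> (((z*(9+b))+(z*2))+32)

Answer: (((z*(9+b))+(z*2))+32)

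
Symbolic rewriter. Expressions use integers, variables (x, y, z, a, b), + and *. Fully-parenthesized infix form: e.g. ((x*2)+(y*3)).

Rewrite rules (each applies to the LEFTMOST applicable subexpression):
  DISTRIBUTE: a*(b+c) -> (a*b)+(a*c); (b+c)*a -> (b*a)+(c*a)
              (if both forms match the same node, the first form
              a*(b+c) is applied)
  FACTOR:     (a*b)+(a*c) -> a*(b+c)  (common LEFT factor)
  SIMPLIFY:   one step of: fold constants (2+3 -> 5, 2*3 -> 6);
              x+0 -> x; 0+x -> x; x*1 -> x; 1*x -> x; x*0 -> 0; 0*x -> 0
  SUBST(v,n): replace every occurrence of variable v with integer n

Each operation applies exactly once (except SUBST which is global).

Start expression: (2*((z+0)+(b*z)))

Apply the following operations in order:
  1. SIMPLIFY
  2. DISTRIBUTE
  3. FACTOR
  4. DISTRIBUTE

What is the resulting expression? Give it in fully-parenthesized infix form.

Start: (2*((z+0)+(b*z)))
Apply SIMPLIFY at RL (target: (z+0)): (2*((z+0)+(b*z))) -> (2*(z+(b*z)))
Apply DISTRIBUTE at root (target: (2*(z+(b*z)))): (2*(z+(b*z))) -> ((2*z)+(2*(b*z)))
Apply FACTOR at root (target: ((2*z)+(2*(b*z)))): ((2*z)+(2*(b*z))) -> (2*(z+(b*z)))
Apply DISTRIBUTE at root (target: (2*(z+(b*z)))): (2*(z+(b*z))) -> ((2*z)+(2*(b*z)))

Answer: ((2*z)+(2*(b*z)))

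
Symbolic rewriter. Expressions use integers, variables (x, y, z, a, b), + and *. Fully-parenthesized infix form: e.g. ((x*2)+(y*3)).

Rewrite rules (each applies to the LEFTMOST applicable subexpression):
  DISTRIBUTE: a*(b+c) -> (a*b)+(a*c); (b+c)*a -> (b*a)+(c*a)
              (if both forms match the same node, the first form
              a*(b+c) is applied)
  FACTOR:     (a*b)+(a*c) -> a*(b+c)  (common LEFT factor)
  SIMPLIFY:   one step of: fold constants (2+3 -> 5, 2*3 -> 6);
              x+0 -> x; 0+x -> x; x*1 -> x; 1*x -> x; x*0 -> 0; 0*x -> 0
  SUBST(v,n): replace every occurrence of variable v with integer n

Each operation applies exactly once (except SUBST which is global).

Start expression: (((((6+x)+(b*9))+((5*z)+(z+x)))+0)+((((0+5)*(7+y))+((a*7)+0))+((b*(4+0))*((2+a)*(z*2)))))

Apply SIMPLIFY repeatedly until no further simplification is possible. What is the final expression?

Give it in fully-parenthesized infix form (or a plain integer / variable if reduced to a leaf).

Answer: ((((6+x)+(b*9))+((5*z)+(z+x)))+(((5*(7+y))+(a*7))+((b*4)*((2+a)*(z*2)))))

Derivation:
Start: (((((6+x)+(b*9))+((5*z)+(z+x)))+0)+((((0+5)*(7+y))+((a*7)+0))+((b*(4+0))*((2+a)*(z*2)))))
Step 1: at L: ((((6+x)+(b*9))+((5*z)+(z+x)))+0) -> (((6+x)+(b*9))+((5*z)+(z+x))); overall: (((((6+x)+(b*9))+((5*z)+(z+x)))+0)+((((0+5)*(7+y))+((a*7)+0))+((b*(4+0))*((2+a)*(z*2))))) -> ((((6+x)+(b*9))+((5*z)+(z+x)))+((((0+5)*(7+y))+((a*7)+0))+((b*(4+0))*((2+a)*(z*2)))))
Step 2: at RLLL: (0+5) -> 5; overall: ((((6+x)+(b*9))+((5*z)+(z+x)))+((((0+5)*(7+y))+((a*7)+0))+((b*(4+0))*((2+a)*(z*2))))) -> ((((6+x)+(b*9))+((5*z)+(z+x)))+(((5*(7+y))+((a*7)+0))+((b*(4+0))*((2+a)*(z*2)))))
Step 3: at RLR: ((a*7)+0) -> (a*7); overall: ((((6+x)+(b*9))+((5*z)+(z+x)))+(((5*(7+y))+((a*7)+0))+((b*(4+0))*((2+a)*(z*2))))) -> ((((6+x)+(b*9))+((5*z)+(z+x)))+(((5*(7+y))+(a*7))+((b*(4+0))*((2+a)*(z*2)))))
Step 4: at RRLR: (4+0) -> 4; overall: ((((6+x)+(b*9))+((5*z)+(z+x)))+(((5*(7+y))+(a*7))+((b*(4+0))*((2+a)*(z*2))))) -> ((((6+x)+(b*9))+((5*z)+(z+x)))+(((5*(7+y))+(a*7))+((b*4)*((2+a)*(z*2)))))
Fixed point: ((((6+x)+(b*9))+((5*z)+(z+x)))+(((5*(7+y))+(a*7))+((b*4)*((2+a)*(z*2)))))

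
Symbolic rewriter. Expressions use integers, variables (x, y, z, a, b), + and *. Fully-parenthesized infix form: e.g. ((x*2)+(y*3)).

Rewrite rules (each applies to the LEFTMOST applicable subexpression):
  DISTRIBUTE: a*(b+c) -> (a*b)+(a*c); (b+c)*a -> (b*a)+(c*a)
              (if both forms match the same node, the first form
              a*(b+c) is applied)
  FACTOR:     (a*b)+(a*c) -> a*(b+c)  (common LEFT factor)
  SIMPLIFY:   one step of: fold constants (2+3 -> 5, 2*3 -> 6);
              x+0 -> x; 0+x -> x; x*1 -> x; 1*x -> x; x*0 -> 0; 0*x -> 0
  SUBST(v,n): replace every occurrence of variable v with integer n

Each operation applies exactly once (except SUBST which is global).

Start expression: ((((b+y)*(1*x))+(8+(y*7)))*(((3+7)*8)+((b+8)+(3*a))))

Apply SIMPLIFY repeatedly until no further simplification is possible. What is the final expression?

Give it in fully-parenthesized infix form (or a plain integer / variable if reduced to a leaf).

Answer: ((((b+y)*x)+(8+(y*7)))*(80+((b+8)+(3*a))))

Derivation:
Start: ((((b+y)*(1*x))+(8+(y*7)))*(((3+7)*8)+((b+8)+(3*a))))
Step 1: at LLR: (1*x) -> x; overall: ((((b+y)*(1*x))+(8+(y*7)))*(((3+7)*8)+((b+8)+(3*a)))) -> ((((b+y)*x)+(8+(y*7)))*(((3+7)*8)+((b+8)+(3*a))))
Step 2: at RLL: (3+7) -> 10; overall: ((((b+y)*x)+(8+(y*7)))*(((3+7)*8)+((b+8)+(3*a)))) -> ((((b+y)*x)+(8+(y*7)))*((10*8)+((b+8)+(3*a))))
Step 3: at RL: (10*8) -> 80; overall: ((((b+y)*x)+(8+(y*7)))*((10*8)+((b+8)+(3*a)))) -> ((((b+y)*x)+(8+(y*7)))*(80+((b+8)+(3*a))))
Fixed point: ((((b+y)*x)+(8+(y*7)))*(80+((b+8)+(3*a))))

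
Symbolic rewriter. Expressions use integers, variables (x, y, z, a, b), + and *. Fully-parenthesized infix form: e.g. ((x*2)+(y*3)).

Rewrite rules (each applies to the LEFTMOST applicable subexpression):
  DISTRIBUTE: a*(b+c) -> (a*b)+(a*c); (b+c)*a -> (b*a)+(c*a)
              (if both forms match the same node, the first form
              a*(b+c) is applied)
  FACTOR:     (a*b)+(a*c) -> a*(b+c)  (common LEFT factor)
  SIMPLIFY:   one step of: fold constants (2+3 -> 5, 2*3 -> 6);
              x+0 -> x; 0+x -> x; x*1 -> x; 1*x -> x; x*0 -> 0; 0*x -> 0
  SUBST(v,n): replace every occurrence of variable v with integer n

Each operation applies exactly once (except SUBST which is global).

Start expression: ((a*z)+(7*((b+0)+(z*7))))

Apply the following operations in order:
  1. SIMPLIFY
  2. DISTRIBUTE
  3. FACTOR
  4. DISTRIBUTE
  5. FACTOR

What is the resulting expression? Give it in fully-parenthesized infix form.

Answer: ((a*z)+(7*(b+(z*7))))

Derivation:
Start: ((a*z)+(7*((b+0)+(z*7))))
Apply SIMPLIFY at RRL (target: (b+0)): ((a*z)+(7*((b+0)+(z*7)))) -> ((a*z)+(7*(b+(z*7))))
Apply DISTRIBUTE at R (target: (7*(b+(z*7)))): ((a*z)+(7*(b+(z*7)))) -> ((a*z)+((7*b)+(7*(z*7))))
Apply FACTOR at R (target: ((7*b)+(7*(z*7)))): ((a*z)+((7*b)+(7*(z*7)))) -> ((a*z)+(7*(b+(z*7))))
Apply DISTRIBUTE at R (target: (7*(b+(z*7)))): ((a*z)+(7*(b+(z*7)))) -> ((a*z)+((7*b)+(7*(z*7))))
Apply FACTOR at R (target: ((7*b)+(7*(z*7)))): ((a*z)+((7*b)+(7*(z*7)))) -> ((a*z)+(7*(b+(z*7))))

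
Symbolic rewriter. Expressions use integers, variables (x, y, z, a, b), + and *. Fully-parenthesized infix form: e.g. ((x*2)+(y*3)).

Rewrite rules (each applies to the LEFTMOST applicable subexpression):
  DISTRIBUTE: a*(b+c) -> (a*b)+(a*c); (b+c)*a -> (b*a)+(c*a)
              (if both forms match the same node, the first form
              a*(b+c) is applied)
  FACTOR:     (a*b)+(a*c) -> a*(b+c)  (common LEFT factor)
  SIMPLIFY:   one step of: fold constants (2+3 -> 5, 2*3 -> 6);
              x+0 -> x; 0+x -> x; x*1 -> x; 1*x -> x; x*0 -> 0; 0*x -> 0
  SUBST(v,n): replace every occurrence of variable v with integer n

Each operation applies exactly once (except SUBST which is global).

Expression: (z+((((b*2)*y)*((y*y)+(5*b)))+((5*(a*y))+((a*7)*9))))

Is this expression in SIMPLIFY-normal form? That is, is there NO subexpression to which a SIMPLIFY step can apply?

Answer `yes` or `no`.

Answer: yes

Derivation:
Expression: (z+((((b*2)*y)*((y*y)+(5*b)))+((5*(a*y))+((a*7)*9))))
Scanning for simplifiable subexpressions (pre-order)...
  at root: (z+((((b*2)*y)*((y*y)+(5*b)))+((5*(a*y))+((a*7)*9)))) (not simplifiable)
  at R: ((((b*2)*y)*((y*y)+(5*b)))+((5*(a*y))+((a*7)*9))) (not simplifiable)
  at RL: (((b*2)*y)*((y*y)+(5*b))) (not simplifiable)
  at RLL: ((b*2)*y) (not simplifiable)
  at RLLL: (b*2) (not simplifiable)
  at RLR: ((y*y)+(5*b)) (not simplifiable)
  at RLRL: (y*y) (not simplifiable)
  at RLRR: (5*b) (not simplifiable)
  at RR: ((5*(a*y))+((a*7)*9)) (not simplifiable)
  at RRL: (5*(a*y)) (not simplifiable)
  at RRLR: (a*y) (not simplifiable)
  at RRR: ((a*7)*9) (not simplifiable)
  at RRRL: (a*7) (not simplifiable)
Result: no simplifiable subexpression found -> normal form.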